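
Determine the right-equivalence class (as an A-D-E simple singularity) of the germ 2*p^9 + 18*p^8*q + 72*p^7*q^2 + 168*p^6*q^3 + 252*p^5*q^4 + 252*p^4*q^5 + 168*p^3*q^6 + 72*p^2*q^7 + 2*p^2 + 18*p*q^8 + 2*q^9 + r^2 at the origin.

A8

The Hessian of f at 0 has rank 2. Corank 1: A-series; mu = 8 gives A_8.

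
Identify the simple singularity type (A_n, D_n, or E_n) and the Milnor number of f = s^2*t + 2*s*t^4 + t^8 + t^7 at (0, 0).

Type D_9, Milnor number mu = 9.

The Hessian of f at 0 is [[0, 0], [0, 0]] with rank 0, so corank 2. A Groebner basis of the Jacobian ideal J(f) in C{s,t} is {s^2*t^2, 8*s^2*t + s^2 + s*t^3, s*t + t^4, s^3}; counting standard monomials gives mu = 9. Corank 2; j^3 = s^2*t has shape L^2 M (L != M), so D-series; mu = 9 gives D_9.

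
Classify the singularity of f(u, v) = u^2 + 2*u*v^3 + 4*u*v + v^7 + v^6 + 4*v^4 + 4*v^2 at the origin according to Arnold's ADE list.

A6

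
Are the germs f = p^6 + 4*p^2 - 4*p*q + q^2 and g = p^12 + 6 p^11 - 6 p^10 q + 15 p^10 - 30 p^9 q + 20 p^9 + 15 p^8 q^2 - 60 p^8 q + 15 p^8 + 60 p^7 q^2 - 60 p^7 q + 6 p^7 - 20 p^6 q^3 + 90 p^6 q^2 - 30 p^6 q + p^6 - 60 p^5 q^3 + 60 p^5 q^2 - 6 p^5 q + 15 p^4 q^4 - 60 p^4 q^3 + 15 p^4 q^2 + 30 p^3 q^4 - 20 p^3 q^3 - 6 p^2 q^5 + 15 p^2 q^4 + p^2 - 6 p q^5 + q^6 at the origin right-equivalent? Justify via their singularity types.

Yes.

The Hessian of f at 0 is [[8, -4], [-4, 2]] with rank 1, so corank 1. A Groebner basis of the Jacobian ideal J(f) in C{p,q} is {q^5, p - q/2}; counting standard monomials gives mu = 5. Corank 1: A-series; mu = 5 gives A_5. The Hessian of g at 0 is [[2, 0], [0, 0]] with rank 1, so corank 1. A Groebner basis of the Jacobian ideal J(g) in C{p,q} is {q^5, p}; counting standard monomials gives mu = 5. Corank 1: A-series; mu = 5 gives A_5. Both have type A_5, hence right-equivalent.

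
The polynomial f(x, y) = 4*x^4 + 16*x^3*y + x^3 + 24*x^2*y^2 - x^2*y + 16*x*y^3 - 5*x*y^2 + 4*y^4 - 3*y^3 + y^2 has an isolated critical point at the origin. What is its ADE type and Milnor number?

Type A_2, Milnor number mu = 2.

The Hessian of f at 0 is [[0, 0], [0, 2]] with rank 1, so corank 1. A Groebner basis of the Jacobian ideal J(f) in C{x,y} is {x^2, y}; counting standard monomials gives mu = 2. Corank 1: A-series; mu = 2 gives A_2.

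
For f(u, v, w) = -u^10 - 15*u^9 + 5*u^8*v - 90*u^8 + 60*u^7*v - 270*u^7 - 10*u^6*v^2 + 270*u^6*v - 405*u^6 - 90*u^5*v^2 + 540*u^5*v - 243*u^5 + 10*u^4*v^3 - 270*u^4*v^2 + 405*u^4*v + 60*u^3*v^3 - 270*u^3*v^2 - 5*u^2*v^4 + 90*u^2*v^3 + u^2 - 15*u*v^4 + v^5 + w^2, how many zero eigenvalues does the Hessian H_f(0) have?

1

Hessian at 0 has rank 2.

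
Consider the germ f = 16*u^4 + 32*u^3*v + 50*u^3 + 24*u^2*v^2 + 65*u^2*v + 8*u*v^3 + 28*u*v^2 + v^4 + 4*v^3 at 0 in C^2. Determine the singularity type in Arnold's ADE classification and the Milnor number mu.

Type D_5, Milnor number mu = 5.

The Hessian of f at 0 is [[0, 0], [0, 0]] with rank 0, so corank 2. A Groebner basis of the Jacobian ideal J(f) in C{u,v} is {u*v^2 + 125*u*v/4 + 25*v^2/2, -625*u*v/8 + v^3 - 125*v^2/4, u^2 + 9*u*v/10 + v^2/5}; counting standard monomials gives mu = 5. Corank 2; j^3 = (2*u + v)*(5*u + 2*v)^2 has shape L^2 M (L != M), so D-series; mu = 5 gives D_5.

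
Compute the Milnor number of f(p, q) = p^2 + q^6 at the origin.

5

The Hessian of f at 0 has rank 1. Corank 1: A-series; mu = 5 gives A_5.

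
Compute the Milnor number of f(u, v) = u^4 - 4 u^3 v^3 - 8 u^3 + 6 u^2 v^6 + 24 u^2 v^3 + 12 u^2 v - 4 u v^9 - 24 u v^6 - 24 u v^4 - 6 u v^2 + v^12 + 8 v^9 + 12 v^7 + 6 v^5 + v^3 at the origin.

The Hessian of f at 0 has rank 0. Corank 2; j^3 = -(2*u - v)^3 is a perfect cube, so E-series; the 4-jet and mu = 6 give E_6.

6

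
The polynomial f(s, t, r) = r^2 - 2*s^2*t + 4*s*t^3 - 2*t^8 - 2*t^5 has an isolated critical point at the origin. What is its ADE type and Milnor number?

Type D_9, Milnor number mu = 9.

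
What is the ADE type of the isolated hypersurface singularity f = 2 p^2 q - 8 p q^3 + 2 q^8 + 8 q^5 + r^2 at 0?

D_{9}

The Hessian of f at 0 is [[0, 0, 0], [0, 0, 0], [0, 0, 2]] with rank 1, so corank 2. A Groebner basis of the Jacobian ideal J(f) in C{p,q,r} is {p^4, p^3*q + p^2 - 2*p*q^2, -p^3/2 + p^2*q^2, -p*q/2 + q^3, r}; counting standard monomials gives mu = 9. Corank 2; j^3 = 2*p^2*q has shape L^2 M (L != M), so D-series; mu = 9 gives D_9.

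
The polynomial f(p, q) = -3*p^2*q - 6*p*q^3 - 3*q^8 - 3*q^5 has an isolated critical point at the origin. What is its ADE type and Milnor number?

Type D_{9}, Milnor number mu = 9.

The Hessian of f at 0 has rank 0. Corank 2; j^3 = -3*p^2*q has shape L^2 M (L != M), so D-series; mu = 9 gives D_9.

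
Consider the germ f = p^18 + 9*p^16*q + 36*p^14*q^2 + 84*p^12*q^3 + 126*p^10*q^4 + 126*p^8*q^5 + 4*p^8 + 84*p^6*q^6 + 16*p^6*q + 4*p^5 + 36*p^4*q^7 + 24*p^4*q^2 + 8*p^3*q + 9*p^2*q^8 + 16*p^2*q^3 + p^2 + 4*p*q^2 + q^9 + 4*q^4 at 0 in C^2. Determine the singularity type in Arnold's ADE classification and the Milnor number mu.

Type A_{8}, Milnor number mu = 8.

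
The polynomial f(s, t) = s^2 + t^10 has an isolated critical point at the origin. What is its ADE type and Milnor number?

The Hessian of f at 0 has rank 1. Corank 1: A-series; mu = 9 gives A_9.

Type A9, Milnor number mu = 9.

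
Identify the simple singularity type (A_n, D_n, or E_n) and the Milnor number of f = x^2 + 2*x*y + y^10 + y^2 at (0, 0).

The Hessian of f at 0 is [[2, 2], [2, 2]] with rank 1, so corank 1. A Groebner basis of the Jacobian ideal J(f) in C{x,y} is {y^9, x + y}; counting standard monomials gives mu = 9. Corank 1: A-series; mu = 9 gives A_9.

Type A_9, Milnor number mu = 9.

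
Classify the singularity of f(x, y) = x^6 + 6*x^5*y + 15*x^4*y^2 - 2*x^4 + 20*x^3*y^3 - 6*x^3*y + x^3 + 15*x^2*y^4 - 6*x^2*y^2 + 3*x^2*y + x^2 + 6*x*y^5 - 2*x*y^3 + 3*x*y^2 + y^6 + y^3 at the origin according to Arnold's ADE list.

A_2

The Hessian of f at 0 is [[2, 0], [0, 0]] with rank 1, so corank 1. A Groebner basis of the Jacobian ideal J(f) in C{x,y} is {y^2, x}; counting standard monomials gives mu = 2. Corank 1: A-series; mu = 2 gives A_2.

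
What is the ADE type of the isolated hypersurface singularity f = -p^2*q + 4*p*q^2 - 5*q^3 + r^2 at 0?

D4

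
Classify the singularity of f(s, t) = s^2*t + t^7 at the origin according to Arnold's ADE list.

D_8

The Hessian of f at 0 is [[0, 0], [0, 0]] with rank 0, so corank 2. A Groebner basis of the Jacobian ideal J(f) in C{s,t} is {s^2/7 + t^6, s^3, s*t}; counting standard monomials gives mu = 8. Corank 2; j^3 = s^2*t has shape L^2 M (L != M), so D-series; mu = 8 gives D_8.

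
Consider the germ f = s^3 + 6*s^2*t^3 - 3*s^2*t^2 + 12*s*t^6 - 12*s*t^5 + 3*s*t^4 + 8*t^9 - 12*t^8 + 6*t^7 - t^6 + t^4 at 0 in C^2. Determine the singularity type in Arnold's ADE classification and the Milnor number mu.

The Hessian of f at 0 has rank 0. Corank 2; j^3 = s^3 is a perfect cube, so E-series; the 4-jet and mu = 6 give E_6.

Type E_{6}, Milnor number mu = 6.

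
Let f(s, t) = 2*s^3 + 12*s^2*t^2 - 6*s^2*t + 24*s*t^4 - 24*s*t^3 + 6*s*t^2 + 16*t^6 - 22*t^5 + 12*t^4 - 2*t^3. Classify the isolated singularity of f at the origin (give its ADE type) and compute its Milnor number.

Type E_{8}, Milnor number mu = 8.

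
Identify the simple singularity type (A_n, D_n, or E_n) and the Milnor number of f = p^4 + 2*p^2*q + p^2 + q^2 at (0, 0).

The Hessian of f at 0 has rank 2. Corank 0: nondegenerate Morse point, so A_1.

Type A_1, Milnor number mu = 1.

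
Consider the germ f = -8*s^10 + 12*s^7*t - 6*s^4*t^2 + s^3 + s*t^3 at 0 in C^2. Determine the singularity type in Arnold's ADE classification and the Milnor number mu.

Type E_7, Milnor number mu = 7.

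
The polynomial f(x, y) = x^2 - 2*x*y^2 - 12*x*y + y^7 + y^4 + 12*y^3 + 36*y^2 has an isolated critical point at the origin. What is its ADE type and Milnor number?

The Hessian of f at 0 is [[2, -12], [-12, 72]] with rank 1, so corank 1. A Groebner basis of the Jacobian ideal J(f) in C{x,y} is {x^3 - 18*x^2*y + 108*x^2 - 864*x*y + 1296*x - 7776*y, -x + y^2 + 6*y}; counting standard monomials gives mu = 6. Corank 1: A-series; mu = 6 gives A_6.

Type A_6, Milnor number mu = 6.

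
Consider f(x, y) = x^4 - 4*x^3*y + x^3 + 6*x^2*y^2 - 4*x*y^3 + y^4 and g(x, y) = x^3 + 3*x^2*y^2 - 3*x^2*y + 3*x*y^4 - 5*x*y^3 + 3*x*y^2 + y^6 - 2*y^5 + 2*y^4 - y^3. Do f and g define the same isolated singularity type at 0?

No.

The Hessian of f at 0 is [[0, 0], [0, 0]] with rank 0, so corank 2. A Groebner basis of the Jacobian ideal J(f) in C{x,y} is {y^4, x*y^2 - y^3/3, x^2}; counting standard monomials gives mu = 6. Corank 2; j^3 = x^3 is a perfect cube, so E-series; the 4-jet and mu = 6 give E_6. The Hessian of g at 0 is [[0, 0], [0, 0]] with rank 0, so corank 2. A Groebner basis of the Jacobian ideal J(g) in C{x,y} is {-x^2 + 2*x*y + y^4 - y^3/3 - y^2, x^3 + 4*x^2 - 8*x*y + y^3/3 + 4*y^2, x^2*y + 7*x^2/3 - 14*x*y/3 - 2*y^3/9 + 7*y^2/3, x^2 + x*y^2 - 2*x*y - 2*y^3/3 + y^2}; counting standard monomials gives mu = 7. Corank 2; j^3 = (x - y)^3 is a perfect cube, so E-series; the 4-jet and mu = 7 give E_7. f is E_6 but g is E_7, hence not right-equivalent.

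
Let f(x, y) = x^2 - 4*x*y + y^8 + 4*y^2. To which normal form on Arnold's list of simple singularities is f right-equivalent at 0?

A7

The Hessian of f at 0 has rank 1. Corank 1: A-series; mu = 7 gives A_7.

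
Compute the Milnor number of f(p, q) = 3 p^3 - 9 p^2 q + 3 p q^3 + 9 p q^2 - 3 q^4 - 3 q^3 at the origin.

The Hessian of f at 0 is [[0, 0], [0, 0]] with rank 0, so corank 2. A Groebner basis of the Jacobian ideal J(f) in C{p,q} is {p^3 - 3*p^2*q - 6*p^2 + 12*p*q - 6*q^2, 3*p^2 + p*q^2 - 6*p*q + 3*q^2, 3*p^2 - 6*p*q + q^3 + 3*q^2}; counting standard monomials gives mu = 7. Corank 2; j^3 = 3*(p - q)^3 is a perfect cube, so E-series; the 4-jet and mu = 7 give E_7.

7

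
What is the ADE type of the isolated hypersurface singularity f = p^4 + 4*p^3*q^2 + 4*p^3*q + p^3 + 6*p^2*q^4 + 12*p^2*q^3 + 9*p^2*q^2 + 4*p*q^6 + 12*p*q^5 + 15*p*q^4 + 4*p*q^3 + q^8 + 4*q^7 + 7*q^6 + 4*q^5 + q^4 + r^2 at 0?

E_{6}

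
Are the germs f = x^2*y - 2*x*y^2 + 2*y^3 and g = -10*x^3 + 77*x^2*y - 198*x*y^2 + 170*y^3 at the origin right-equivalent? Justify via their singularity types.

Yes.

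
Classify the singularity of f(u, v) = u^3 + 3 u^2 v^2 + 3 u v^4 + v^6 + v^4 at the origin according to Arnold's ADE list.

E_{6}

The Hessian of f at 0 has rank 0. Corank 2; j^3 = u^3 is a perfect cube, so E-series; the 4-jet and mu = 6 give E_6.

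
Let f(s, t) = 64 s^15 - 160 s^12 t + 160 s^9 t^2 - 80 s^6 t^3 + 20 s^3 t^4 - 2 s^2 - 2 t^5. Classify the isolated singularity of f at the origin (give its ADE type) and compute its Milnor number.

Type A_{4}, Milnor number mu = 4.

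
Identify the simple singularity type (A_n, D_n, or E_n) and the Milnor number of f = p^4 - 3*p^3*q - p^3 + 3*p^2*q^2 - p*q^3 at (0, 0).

Type E_7, Milnor number mu = 7.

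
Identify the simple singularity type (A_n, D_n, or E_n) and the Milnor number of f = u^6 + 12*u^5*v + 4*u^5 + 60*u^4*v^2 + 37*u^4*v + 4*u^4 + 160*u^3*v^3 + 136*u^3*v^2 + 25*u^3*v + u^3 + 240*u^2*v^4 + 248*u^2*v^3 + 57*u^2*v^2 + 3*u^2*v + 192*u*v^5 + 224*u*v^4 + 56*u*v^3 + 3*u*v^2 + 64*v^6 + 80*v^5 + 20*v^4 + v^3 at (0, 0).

The Hessian of f at 0 is [[0, 0], [0, 0]] with rank 0, so corank 2. A Groebner basis of the Jacobian ideal J(f) in C{u,v} is {-3*u^2/5 - 6*u*v/5 + v^4 - v^3/5 - 3*v^2/5, u^3 + v^3, u^2*v - u^2/5 - 2*u*v/5 - 16*v^3/15 - v^2/5, u^2/5 + u*v^2 + 2*u*v/5 + 16*v^3/15 + v^2/5}; counting standard monomials gives mu = 7. Corank 2; j^3 = (u + v)^3 is a perfect cube, so E-series; the 4-jet and mu = 7 give E_7.

Type E_7, Milnor number mu = 7.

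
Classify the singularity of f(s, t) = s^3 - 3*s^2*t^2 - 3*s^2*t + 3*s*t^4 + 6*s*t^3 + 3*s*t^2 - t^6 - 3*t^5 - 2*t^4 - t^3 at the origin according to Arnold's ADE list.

E_{6}

The Hessian of f at 0 is [[0, 0], [0, 0]] with rank 0, so corank 2. A Groebner basis of the Jacobian ideal J(f) in C{s,t} is {s^3 - 3*s^2/2 + 3*s*t - 3*t^2/2, s^2*t - s^2 + 2*s*t - t^2, -s^2/2 + s*t^2 + s*t - t^2/2, t^3}; counting standard monomials gives mu = 6. Corank 2; j^3 = (s - t)^3 is a perfect cube, so E-series; the 4-jet and mu = 6 give E_6.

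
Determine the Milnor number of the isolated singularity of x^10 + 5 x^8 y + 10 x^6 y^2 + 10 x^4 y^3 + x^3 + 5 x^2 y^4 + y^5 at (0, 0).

8

The Hessian of f at 0 has rank 0. Corank 2; j^3 = x^3 is a perfect cube, so E-series; the 5-jet and mu = 8 give E_8.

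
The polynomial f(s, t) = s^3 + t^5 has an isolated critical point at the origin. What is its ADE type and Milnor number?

Type E8, Milnor number mu = 8.

The Hessian of f at 0 has rank 0. Corank 2; j^3 = s^3 is a perfect cube, so E-series; the 5-jet and mu = 8 give E_8.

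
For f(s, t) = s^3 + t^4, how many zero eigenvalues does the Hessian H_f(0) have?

2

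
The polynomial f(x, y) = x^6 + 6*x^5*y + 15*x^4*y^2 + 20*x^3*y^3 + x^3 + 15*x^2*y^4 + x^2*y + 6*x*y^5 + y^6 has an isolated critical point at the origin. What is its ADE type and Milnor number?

Type D_7, Milnor number mu = 7.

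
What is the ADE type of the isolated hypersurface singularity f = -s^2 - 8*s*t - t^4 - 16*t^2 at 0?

A_{3}

The Hessian of f at 0 is [[-2, -8], [-8, -32]] with rank 1, so corank 1. A Groebner basis of the Jacobian ideal J(f) in C{s,t} is {t^3, s + 4*t}; counting standard monomials gives mu = 3. Corank 1: A-series; mu = 3 gives A_3.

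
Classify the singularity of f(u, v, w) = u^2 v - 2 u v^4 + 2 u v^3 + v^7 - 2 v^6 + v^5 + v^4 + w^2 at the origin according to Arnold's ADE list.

D_{5}

The Hessian of f at 0 has rank 1. Corank 2; j^3 = u^2*v has shape L^2 M (L != M), so D-series; mu = 5 gives D_5.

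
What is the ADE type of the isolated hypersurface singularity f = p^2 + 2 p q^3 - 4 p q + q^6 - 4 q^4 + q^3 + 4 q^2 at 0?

A_{2}

The Hessian of f at 0 is [[2, -4], [-4, 8]] with rank 1, so corank 1. A Groebner basis of the Jacobian ideal J(f) in C{p,q} is {q^2, p - 2*q}; counting standard monomials gives mu = 2. Corank 1: A-series; mu = 2 gives A_2.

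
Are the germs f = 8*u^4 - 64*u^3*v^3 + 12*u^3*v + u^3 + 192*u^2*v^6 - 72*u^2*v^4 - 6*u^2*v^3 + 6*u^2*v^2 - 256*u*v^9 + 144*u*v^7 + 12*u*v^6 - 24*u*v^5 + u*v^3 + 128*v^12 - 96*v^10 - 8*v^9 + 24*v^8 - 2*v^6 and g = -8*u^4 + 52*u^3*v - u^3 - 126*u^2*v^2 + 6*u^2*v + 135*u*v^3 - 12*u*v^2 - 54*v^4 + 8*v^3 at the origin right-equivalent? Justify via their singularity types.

Yes.

The Hessian of f at 0 has rank 0. Corank 2; j^3 = u^3 is a perfect cube, so E-series; the 4-jet and mu = 7 give E_7. The Hessian of g at 0 has rank 0. Corank 2; j^3 = -(u - 2*v)^3 is a perfect cube, so E-series; the 4-jet and mu = 7 give E_7. Both have type E_7, hence right-equivalent.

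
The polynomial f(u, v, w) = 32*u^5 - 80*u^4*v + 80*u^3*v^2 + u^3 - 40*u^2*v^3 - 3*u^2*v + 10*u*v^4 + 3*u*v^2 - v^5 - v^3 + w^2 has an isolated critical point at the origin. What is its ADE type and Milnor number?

Type E8, Milnor number mu = 8.

The Hessian of f at 0 has rank 1. Corank 2; j^3 = (u - v)^3 is a perfect cube, so E-series; the 5-jet and mu = 8 give E_8.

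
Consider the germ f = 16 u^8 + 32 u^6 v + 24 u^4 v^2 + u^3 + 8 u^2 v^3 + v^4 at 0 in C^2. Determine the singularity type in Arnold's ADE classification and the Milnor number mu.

The Hessian of f at 0 has rank 0. Corank 2; j^3 = u^3 is a perfect cube, so E-series; the 4-jet and mu = 6 give E_6.

Type E_6, Milnor number mu = 6.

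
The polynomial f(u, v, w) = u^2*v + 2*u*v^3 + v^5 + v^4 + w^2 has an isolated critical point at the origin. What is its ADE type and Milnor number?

The Hessian of f at 0 is [[0, 0, 0], [0, 0, 0], [0, 0, 2]] with rank 1, so corank 2. A Groebner basis of the Jacobian ideal J(f) in C{u,v,w} is {u*v^2, u*v + v^3, u^2 - 4*u*v, w}; counting standard monomials gives mu = 5. Corank 2; j^3 = u^2*v has shape L^2 M (L != M), so D-series; mu = 5 gives D_5.

Type D_{5}, Milnor number mu = 5.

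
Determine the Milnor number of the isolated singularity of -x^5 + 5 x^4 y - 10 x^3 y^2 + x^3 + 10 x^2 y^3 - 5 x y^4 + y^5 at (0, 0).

The Hessian of f at 0 has rank 0. Corank 2; j^3 = x^3 is a perfect cube, so E-series; the 5-jet and mu = 8 give E_8.

8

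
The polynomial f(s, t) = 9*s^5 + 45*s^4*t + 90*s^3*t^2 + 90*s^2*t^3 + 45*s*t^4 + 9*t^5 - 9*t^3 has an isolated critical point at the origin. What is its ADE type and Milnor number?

The Hessian of f at 0 has rank 0. Corank 2; j^3 = -9*t^3 is a perfect cube, so E-series; the 5-jet and mu = 8 give E_8.

Type E_{8}, Milnor number mu = 8.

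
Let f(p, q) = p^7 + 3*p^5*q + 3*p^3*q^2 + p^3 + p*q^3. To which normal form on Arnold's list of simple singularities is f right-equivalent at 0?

E7

The Hessian of f at 0 has rank 0. Corank 2; j^3 = p^3 is a perfect cube, so E-series; the 4-jet and mu = 7 give E_7.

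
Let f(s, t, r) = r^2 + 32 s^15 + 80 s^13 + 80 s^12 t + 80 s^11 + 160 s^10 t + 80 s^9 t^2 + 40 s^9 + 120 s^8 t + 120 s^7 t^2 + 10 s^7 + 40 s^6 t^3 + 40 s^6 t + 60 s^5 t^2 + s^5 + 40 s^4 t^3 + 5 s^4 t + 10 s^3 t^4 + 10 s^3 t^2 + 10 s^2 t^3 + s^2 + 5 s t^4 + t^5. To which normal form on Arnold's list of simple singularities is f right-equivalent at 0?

The Hessian of f at 0 has rank 2. Corank 1: A-series; mu = 4 gives A_4.

A4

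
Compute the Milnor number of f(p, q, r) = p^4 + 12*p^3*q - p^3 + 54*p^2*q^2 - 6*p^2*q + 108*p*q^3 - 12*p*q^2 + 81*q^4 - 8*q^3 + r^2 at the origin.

The Hessian of f at 0 has rank 1. Corank 2; j^3 = -(p + 2*q)^3 is a perfect cube, so E-series; the 4-jet and mu = 6 give E_6.

6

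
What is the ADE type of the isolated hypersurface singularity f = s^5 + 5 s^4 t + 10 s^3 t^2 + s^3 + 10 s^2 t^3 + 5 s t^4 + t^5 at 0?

E_{8}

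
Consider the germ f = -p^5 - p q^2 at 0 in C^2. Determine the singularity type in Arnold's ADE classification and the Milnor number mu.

Type D6, Milnor number mu = 6.

The Hessian of f at 0 has rank 0. Corank 2; j^3 = -p*q^2 has shape L^2 M (L != M), so D-series; mu = 6 gives D_6.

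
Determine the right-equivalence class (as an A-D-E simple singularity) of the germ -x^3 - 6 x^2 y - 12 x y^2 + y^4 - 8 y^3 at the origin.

E_6

The Hessian of f at 0 is [[0, 0], [0, 0]] with rank 0, so corank 2. A Groebner basis of the Jacobian ideal J(f) in C{x,y} is {y^3, x^2 + 4*x*y + 4*y^2}; counting standard monomials gives mu = 6. Corank 2; j^3 = -(x + 2*y)^3 is a perfect cube, so E-series; the 4-jet and mu = 6 give E_6.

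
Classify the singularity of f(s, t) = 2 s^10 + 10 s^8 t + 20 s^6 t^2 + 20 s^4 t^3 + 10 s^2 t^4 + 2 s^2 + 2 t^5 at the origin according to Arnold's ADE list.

The Hessian of f at 0 is [[4, 0], [0, 0]] with rank 1, so corank 1. A Groebner basis of the Jacobian ideal J(f) in C{s,t} is {t^4, s}; counting standard monomials gives mu = 4. Corank 1: A-series; mu = 4 gives A_4.

A_4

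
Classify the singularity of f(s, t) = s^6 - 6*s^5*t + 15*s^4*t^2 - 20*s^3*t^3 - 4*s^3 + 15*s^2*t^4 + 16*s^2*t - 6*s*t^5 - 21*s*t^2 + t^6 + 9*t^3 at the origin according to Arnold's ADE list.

The Hessian of f at 0 is [[0, 0], [0, 0]] with rank 0, so corank 2. A Groebner basis of the Jacobian ideal J(f) in C{s,t} is {32*s*t/3 + t^5 - 16*t^2, s*t^2 - 3*t^3/2, s^2 - 5*s*t/2 + 3*t^2/2}; counting standard monomials gives mu = 7. Corank 2; j^3 = -(s - t)*(2*s - 3*t)^2 has shape L^2 M (L != M), so D-series; mu = 7 gives D_7.

D_7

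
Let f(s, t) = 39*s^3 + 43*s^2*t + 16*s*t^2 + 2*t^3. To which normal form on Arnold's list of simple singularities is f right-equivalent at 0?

D4

The Hessian of f at 0 is [[0, 0], [0, 0]] with rank 0, so corank 2. A Groebner basis of the Jacobian ideal J(f) in C{s,t} is {t^3, s^2 - 2*t^2/23, s*t + 7*t^2/23}; counting standard monomials gives mu = 4. Corank 2; j^3 = (3*s + t)*(13*s^2 + 10*s*t + 2*t^2) splits into three distinct lines over C (the quadratic factor has nonzero discriminant), so D_4.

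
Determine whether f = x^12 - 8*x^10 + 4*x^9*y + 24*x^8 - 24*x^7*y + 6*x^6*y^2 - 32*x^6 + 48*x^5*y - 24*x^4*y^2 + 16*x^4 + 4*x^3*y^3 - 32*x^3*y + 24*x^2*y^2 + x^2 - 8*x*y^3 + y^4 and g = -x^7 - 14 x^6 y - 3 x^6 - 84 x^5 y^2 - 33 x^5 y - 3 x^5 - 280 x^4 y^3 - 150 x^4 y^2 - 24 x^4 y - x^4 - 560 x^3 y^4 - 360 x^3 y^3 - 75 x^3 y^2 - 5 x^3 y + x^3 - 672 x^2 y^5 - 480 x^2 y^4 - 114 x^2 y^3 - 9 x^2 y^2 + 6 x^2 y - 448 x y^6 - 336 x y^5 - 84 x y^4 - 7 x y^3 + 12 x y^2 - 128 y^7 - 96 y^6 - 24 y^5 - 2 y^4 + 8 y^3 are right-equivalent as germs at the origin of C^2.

The Hessian of f at 0 has rank 1. Corank 1: A-series; mu = 3 gives A_3. The Hessian of g at 0 has rank 0. Corank 2; j^3 = (x + 2*y)^3 is a perfect cube, so E-series; the 4-jet and mu = 7 give E_7. f is A_3 but g is E_7, hence not right-equivalent.

No.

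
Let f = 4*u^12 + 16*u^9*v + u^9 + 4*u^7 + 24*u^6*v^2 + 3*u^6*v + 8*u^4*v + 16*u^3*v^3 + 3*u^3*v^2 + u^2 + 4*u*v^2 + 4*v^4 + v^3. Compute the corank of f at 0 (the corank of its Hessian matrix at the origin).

1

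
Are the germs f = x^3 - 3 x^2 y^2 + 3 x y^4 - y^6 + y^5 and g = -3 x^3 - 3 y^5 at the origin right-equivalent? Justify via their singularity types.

The Hessian of f at 0 has rank 0. Corank 2; j^3 = x^3 is a perfect cube, so E-series; the 5-jet and mu = 8 give E_8. The Hessian of g at 0 has rank 0. Corank 2; j^3 = -3*x^3 is a perfect cube, so E-series; the 5-jet and mu = 8 give E_8. Both have type E_8, hence right-equivalent.

Yes.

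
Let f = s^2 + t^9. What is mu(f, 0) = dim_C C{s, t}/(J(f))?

8

The Hessian of f at 0 has rank 1. Corank 1: A-series; mu = 8 gives A_8.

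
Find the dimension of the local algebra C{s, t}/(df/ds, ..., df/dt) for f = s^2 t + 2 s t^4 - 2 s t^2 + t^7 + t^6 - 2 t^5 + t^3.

7

The Hessian of f at 0 is [[0, 0], [0, 0]] with rank 0, so corank 2. A Groebner basis of the Jacobian ideal J(f) in C{s,t} is {s*t + t^4 - t^2, s^3 - s^2/2 + s*t - t^3 - t^2/2, s^2*t - s^2/3 + 2*s*t/3 - t^3 - t^2/3, -s^2/6 + s*t^2 + s*t/3 - t^3 - t^2/6}; counting standard monomials gives mu = 7. Corank 2; j^3 = t*(s - t)^2 has shape L^2 M (L != M), so D-series; mu = 7 gives D_7.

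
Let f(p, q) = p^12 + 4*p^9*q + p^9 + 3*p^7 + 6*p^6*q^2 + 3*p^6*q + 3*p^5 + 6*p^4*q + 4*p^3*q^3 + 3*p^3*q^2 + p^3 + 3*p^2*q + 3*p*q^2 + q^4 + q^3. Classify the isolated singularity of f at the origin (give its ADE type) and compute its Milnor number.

Type E_{6}, Milnor number mu = 6.

The Hessian of f at 0 is [[0, 0], [0, 0]] with rank 0, so corank 2. A Groebner basis of the Jacobian ideal J(f) in C{p,q} is {q^3, p^2 + 2*p*q + q^2}; counting standard monomials gives mu = 6. Corank 2; j^3 = (p + q)^3 is a perfect cube, so E-series; the 4-jet and mu = 6 give E_6.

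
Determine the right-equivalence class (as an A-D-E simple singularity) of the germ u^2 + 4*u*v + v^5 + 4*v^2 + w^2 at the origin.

A4

The Hessian of f at 0 has rank 2. Corank 1: A-series; mu = 4 gives A_4.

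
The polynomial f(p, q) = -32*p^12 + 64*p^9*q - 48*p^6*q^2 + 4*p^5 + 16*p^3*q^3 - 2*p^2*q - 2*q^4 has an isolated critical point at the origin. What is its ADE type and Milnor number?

The Hessian of f at 0 is [[0, 0], [0, 0]] with rank 0, so corank 2. A Groebner basis of the Jacobian ideal J(f) in C{p,q} is {p^3, p^2/4 + q^3, p*q}; counting standard monomials gives mu = 5. Corank 2; j^3 = -2*p^2*q has shape L^2 M (L != M), so D-series; mu = 5 gives D_5.

Type D_5, Milnor number mu = 5.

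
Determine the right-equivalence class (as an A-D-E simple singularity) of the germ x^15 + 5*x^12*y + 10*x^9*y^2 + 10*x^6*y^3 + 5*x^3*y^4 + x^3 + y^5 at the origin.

E_{8}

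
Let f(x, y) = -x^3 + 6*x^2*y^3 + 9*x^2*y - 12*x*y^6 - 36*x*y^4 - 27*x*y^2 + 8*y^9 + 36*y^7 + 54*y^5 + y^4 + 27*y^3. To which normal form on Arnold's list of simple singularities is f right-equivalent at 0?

The Hessian of f at 0 has rank 0. Corank 2; j^3 = -(x - 3*y)^3 is a perfect cube, so E-series; the 4-jet and mu = 6 give E_6.

E_6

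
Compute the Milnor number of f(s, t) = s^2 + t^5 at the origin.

The Hessian of f at 0 has rank 1. Corank 1: A-series; mu = 4 gives A_4.

4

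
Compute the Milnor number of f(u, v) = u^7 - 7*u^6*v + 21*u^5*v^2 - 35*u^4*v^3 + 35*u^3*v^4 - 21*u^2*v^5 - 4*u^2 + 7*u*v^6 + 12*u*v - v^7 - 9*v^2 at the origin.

The Hessian of f at 0 is [[-8, 12], [12, -18]] with rank 1, so corank 1. A Groebner basis of the Jacobian ideal J(f) in C{u,v} is {v^6, u - 3*v/2}; counting standard monomials gives mu = 6. Corank 1: A-series; mu = 6 gives A_6.

6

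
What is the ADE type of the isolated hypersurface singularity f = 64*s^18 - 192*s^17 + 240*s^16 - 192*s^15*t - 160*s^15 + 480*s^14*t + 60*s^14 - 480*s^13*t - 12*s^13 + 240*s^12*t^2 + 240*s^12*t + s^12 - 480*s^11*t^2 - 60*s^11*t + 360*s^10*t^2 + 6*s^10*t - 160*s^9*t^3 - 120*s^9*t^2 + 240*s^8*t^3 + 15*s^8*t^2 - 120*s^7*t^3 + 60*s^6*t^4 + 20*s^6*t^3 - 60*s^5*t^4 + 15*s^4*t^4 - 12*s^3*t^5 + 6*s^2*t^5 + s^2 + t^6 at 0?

The Hessian of f at 0 is [[2, 0], [0, 0]] with rank 1, so corank 1. A Groebner basis of the Jacobian ideal J(f) in C{s,t} is {t^5, s}; counting standard monomials gives mu = 5. Corank 1: A-series; mu = 5 gives A_5.

A_5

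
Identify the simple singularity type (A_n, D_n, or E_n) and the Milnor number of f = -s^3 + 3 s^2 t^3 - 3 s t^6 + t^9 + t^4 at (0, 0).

The Hessian of f at 0 has rank 0. Corank 2; j^3 = -s^3 is a perfect cube, so E-series; the 4-jet and mu = 6 give E_6.

Type E_6, Milnor number mu = 6.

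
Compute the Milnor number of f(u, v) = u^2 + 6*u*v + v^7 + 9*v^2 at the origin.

6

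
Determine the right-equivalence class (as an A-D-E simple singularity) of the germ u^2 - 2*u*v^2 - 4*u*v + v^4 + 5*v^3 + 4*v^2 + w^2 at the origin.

A_{2}

The Hessian of f at 0 is [[2, -4, 0], [-4, 8, 0], [0, 0, 2]] with rank 2, so corank 1. A Groebner basis of the Jacobian ideal J(f) in C{u,v,w} is {v^2, u - 2*v, w}; counting standard monomials gives mu = 2. Corank 1: A-series; mu = 2 gives A_2.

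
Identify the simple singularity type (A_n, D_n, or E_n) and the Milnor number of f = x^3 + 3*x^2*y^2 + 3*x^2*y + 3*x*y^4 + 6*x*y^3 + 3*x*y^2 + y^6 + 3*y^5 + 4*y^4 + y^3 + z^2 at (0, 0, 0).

Type E6, Milnor number mu = 6.

The Hessian of f at 0 is [[0, 0, 0], [0, 0, 0], [0, 0, 2]] with rank 1, so corank 2. A Groebner basis of the Jacobian ideal J(f) in C{x,y,z} is {x^3 + 3*x^2/2 + 3*x*y + 3*y^2/2, x^2*y - x^2 - 2*x*y - y^2, x^2/2 + x*y^2 + x*y + y^2/2, y^3, z}; counting standard monomials gives mu = 6. Corank 2; j^3 = (x + y)^3 is a perfect cube, so E-series; the 4-jet and mu = 6 give E_6.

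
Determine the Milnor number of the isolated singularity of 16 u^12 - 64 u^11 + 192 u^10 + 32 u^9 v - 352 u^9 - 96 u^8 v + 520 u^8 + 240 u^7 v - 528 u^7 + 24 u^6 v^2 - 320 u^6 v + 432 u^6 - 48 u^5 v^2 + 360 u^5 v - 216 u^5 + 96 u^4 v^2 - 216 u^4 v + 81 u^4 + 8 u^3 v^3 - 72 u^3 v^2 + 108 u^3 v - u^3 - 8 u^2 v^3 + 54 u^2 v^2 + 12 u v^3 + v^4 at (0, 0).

6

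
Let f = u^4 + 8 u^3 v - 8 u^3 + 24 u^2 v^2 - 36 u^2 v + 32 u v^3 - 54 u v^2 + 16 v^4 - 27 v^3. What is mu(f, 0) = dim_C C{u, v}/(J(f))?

The Hessian of f at 0 is [[0, 0], [0, 0]] with rank 0, so corank 2. A Groebner basis of the Jacobian ideal J(f) in C{u,v} is {v^4, u*v^2 + 5*v^3/3, u^2 + 3*u*v + 9*v^2/4}; counting standard monomials gives mu = 6. Corank 2; j^3 = -(2*u + 3*v)^3 is a perfect cube, so E-series; the 4-jet and mu = 6 give E_6.

6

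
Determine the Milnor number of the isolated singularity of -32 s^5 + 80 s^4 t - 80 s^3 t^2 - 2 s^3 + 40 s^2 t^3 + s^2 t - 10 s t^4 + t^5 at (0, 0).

6

The Hessian of f at 0 is [[0, 0], [0, 0]] with rank 0, so corank 2. A Groebner basis of the Jacobian ideal J(f) in C{s,t} is {s*t/10 + t^4, s*t^2, s^2 - s*t/2}; counting standard monomials gives mu = 6. Corank 2; j^3 = -s^2*(2*s - t) has shape L^2 M (L != M), so D-series; mu = 6 gives D_6.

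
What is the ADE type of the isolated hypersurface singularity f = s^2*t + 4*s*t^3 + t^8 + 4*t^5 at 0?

D_9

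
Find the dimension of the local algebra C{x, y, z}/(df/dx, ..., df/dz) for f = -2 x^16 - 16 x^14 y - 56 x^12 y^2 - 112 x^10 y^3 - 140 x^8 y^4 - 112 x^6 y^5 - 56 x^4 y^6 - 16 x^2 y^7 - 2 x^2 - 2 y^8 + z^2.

The Hessian of f at 0 has rank 2. Corank 1: A-series; mu = 7 gives A_7.

7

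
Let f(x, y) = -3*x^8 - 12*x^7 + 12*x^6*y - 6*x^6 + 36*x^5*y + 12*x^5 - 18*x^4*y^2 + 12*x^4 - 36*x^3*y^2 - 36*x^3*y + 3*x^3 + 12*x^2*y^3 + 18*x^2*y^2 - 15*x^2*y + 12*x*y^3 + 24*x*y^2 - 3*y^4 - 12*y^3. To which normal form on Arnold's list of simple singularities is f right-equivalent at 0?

The Hessian of f at 0 has rank 0. Corank 2; j^3 = 3*(x - 2*y)^2*(x - y) has shape L^2 M (L != M), so D-series; mu = 5 gives D_5.

D_{5}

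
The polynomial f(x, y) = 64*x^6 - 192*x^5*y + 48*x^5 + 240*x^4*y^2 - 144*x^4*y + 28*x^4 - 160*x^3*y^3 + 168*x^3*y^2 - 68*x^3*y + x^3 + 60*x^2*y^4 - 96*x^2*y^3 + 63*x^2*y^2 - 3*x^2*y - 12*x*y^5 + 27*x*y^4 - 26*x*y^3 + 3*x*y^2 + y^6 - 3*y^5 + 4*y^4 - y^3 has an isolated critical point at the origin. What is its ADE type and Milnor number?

The Hessian of f at 0 has rank 0. Corank 2; j^3 = (x - y)^3 is a perfect cube, so E-series; the 4-jet and mu = 6 give E_6.

Type E_{6}, Milnor number mu = 6.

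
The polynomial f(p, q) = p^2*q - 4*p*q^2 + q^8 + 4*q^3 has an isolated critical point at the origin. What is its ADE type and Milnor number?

Type D9, Milnor number mu = 9.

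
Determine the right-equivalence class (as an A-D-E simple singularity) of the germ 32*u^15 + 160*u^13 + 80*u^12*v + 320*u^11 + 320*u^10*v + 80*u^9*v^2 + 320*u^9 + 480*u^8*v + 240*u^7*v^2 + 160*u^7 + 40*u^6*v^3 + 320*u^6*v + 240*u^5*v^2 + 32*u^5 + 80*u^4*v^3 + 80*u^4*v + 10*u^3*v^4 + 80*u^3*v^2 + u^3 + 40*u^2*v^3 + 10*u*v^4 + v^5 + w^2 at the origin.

The Hessian of f at 0 is [[0, 0, 0], [0, 0, 0], [0, 0, 2]] with rank 1, so corank 2. A Groebner basis of the Jacobian ideal J(f) in C{u,v,w} is {v^5, u*v^3 + v^4/8, u^2, w}; counting standard monomials gives mu = 8. Corank 2; j^3 = u^3 is a perfect cube, so E-series; the 5-jet and mu = 8 give E_8.

E8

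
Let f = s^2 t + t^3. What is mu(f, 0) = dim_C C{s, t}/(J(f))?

The Hessian of f at 0 is [[0, 0], [0, 0]] with rank 0, so corank 2. A Groebner basis of the Jacobian ideal J(f) in C{s,t} is {t^3, s^2 + 3*t^2, s*t}; counting standard monomials gives mu = 4. Corank 2; j^3 = t*(s^2 + t^2) splits into three distinct lines over C (the quadratic factor has nonzero discriminant), so D_4.

4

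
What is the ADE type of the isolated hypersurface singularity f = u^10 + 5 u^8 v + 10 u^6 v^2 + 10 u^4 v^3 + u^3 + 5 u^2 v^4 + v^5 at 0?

E_8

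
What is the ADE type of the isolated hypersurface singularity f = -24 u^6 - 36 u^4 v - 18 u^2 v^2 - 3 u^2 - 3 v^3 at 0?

A_{2}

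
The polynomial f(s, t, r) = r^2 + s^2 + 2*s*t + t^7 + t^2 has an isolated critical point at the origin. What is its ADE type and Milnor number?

Type A6, Milnor number mu = 6.

The Hessian of f at 0 has rank 2. Corank 1: A-series; mu = 6 gives A_6.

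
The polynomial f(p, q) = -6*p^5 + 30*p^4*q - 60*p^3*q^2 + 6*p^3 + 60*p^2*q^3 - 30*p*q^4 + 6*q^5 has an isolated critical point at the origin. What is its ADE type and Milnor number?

Type E_8, Milnor number mu = 8.

The Hessian of f at 0 is [[0, 0], [0, 0]] with rank 0, so corank 2. A Groebner basis of the Jacobian ideal J(f) in C{p,q} is {q^5, p*q^3 - q^4/4, p^2}; counting standard monomials gives mu = 8. Corank 2; j^3 = 6*p^3 is a perfect cube, so E-series; the 5-jet and mu = 8 give E_8.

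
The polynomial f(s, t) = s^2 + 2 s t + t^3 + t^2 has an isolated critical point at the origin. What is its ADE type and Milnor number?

Type A_2, Milnor number mu = 2.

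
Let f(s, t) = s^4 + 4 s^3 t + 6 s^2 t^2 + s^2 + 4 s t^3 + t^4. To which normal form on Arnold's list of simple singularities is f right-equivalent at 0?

A_{3}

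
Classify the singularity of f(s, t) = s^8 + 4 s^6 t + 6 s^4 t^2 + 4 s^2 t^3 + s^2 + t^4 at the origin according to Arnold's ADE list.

The Hessian of f at 0 has rank 1. Corank 1: A-series; mu = 3 gives A_3.

A_{3}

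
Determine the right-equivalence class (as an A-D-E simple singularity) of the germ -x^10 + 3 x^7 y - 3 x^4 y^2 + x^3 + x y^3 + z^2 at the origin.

E7

The Hessian of f at 0 is [[0, 0, 0], [0, 0, 0], [0, 0, 2]] with rank 1, so corank 2. A Groebner basis of the Jacobian ideal J(f) in C{x,y,z} is {x^3, x*y^2, 3*x^2 + y^3, z}; counting standard monomials gives mu = 7. Corank 2; j^3 = x^3 is a perfect cube, so E-series; the 4-jet and mu = 7 give E_7.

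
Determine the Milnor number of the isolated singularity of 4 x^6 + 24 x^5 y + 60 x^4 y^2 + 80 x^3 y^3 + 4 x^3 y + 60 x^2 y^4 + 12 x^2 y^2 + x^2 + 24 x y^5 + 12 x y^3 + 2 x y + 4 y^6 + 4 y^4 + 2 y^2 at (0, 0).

1

The Hessian of f at 0 has rank 2. Corank 0: nondegenerate Morse point, so A_1.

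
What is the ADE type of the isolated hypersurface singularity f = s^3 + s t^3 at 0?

E7

The Hessian of f at 0 has rank 0. Corank 2; j^3 = s^3 is a perfect cube, so E-series; the 4-jet and mu = 7 give E_7.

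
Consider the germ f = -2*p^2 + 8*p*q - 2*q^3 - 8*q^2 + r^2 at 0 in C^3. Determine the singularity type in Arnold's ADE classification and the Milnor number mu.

The Hessian of f at 0 is [[-4, 8, 0], [8, -16, 0], [0, 0, 2]] with rank 2, so corank 1. A Groebner basis of the Jacobian ideal J(f) in C{p,q,r} is {q^2, p - 2*q, r}; counting standard monomials gives mu = 2. Corank 1: A-series; mu = 2 gives A_2.

Type A_{2}, Milnor number mu = 2.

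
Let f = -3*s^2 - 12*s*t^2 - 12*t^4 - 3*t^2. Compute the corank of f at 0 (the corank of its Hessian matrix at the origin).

0

The Hessian at 0 is [[-6, 0], [0, -6]] of rank 2; hence corank 0.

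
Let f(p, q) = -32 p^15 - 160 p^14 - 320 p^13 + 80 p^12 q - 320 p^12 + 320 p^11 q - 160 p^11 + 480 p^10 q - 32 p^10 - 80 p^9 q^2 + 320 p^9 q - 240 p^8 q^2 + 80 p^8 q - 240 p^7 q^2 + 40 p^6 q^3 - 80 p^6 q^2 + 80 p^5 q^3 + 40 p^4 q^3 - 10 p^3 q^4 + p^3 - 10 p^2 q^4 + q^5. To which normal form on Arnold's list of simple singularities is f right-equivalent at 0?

The Hessian of f at 0 has rank 0. Corank 2; j^3 = p^3 is a perfect cube, so E-series; the 5-jet and mu = 8 give E_8.

E8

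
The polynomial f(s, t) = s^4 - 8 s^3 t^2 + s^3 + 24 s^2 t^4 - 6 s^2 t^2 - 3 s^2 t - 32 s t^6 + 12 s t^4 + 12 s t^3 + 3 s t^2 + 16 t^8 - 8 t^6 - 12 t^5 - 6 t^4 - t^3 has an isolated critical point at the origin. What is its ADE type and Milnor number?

Type E6, Milnor number mu = 6.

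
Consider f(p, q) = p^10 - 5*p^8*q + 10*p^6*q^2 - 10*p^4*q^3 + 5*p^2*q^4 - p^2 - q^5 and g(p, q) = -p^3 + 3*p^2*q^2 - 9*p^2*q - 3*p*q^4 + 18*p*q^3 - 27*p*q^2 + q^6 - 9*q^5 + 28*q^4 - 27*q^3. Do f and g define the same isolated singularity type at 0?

No.

The Hessian of f at 0 is [[-2, 0], [0, 0]] with rank 1, so corank 1. A Groebner basis of the Jacobian ideal J(f) in C{p,q} is {q^4, p}; counting standard monomials gives mu = 4. Corank 1: A-series; mu = 4 gives A_4. The Hessian of g at 0 is [[0, 0], [0, 0]] with rank 0, so corank 2. A Groebner basis of the Jacobian ideal J(g) in C{p,q} is {p^3 - 27*p^2/2 - 81*p*q - 243*q^2/2, p^2*q + 3*p^2 + 18*p*q + 27*q^2, -p^2/2 + p*q^2 - 3*p*q - 9*q^2/2, q^3}; counting standard monomials gives mu = 6. Corank 2; j^3 = -(p + 3*q)^3 is a perfect cube, so E-series; the 4-jet and mu = 6 give E_6. f is A_4 but g is E_6, hence not right-equivalent.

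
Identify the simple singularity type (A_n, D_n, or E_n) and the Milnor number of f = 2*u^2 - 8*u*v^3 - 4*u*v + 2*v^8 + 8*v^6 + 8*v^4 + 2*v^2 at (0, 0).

The Hessian of f at 0 has rank 1. Corank 1: A-series; mu = 7 gives A_7.

Type A_{7}, Milnor number mu = 7.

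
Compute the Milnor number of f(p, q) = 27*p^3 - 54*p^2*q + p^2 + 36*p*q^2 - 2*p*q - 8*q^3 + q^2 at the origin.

2

The Hessian of f at 0 is [[2, -2], [-2, 2]] with rank 1, so corank 1. A Groebner basis of the Jacobian ideal J(f) in C{p,q} is {q^2, p - q}; counting standard monomials gives mu = 2. Corank 1: A-series; mu = 2 gives A_2.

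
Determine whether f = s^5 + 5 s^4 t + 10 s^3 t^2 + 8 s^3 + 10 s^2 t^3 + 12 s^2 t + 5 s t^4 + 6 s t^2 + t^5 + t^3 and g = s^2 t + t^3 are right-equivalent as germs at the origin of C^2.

The Hessian of f at 0 is [[0, 0], [0, 0]] with rank 0, so corank 2. A Groebner basis of the Jacobian ideal J(f) in C{s,t} is {t^5, s*t^3 + 5*t^4/8, s^2 + s*t + t^2/4}; counting standard monomials gives mu = 8. Corank 2; j^3 = (2*s + t)^3 is a perfect cube, so E-series; the 5-jet and mu = 8 give E_8. The Hessian of g at 0 is [[0, 0], [0, 0]] with rank 0, so corank 2. A Groebner basis of the Jacobian ideal J(g) in C{s,t} is {t^3, s^2 + 3*t^2, s*t}; counting standard monomials gives mu = 4. Corank 2; j^3 = t*(s^2 + t^2) splits into three distinct lines over C (the quadratic factor has nonzero discriminant), so D_4. f is E_8 but g is D_4, hence not right-equivalent.

No.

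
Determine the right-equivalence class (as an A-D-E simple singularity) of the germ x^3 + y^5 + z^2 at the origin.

E_8

The Hessian of f at 0 has rank 1. Corank 2; j^3 = x^3 is a perfect cube, so E-series; the 5-jet and mu = 8 give E_8.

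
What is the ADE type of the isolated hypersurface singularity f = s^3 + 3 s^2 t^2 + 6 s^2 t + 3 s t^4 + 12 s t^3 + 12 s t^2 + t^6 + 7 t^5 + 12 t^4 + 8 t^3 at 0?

The Hessian of f at 0 is [[0, 0], [0, 0]] with rank 0, so corank 2. A Groebner basis of the Jacobian ideal J(f) in C{s,t} is {t^4, s^3 + 6*s^2*t - 6*s^2 - 24*s*t - 16*t^3 - 24*t^2, s^2/2 + s*t^2 + 2*s*t + 2*t^3 + 2*t^2}; counting standard monomials gives mu = 8. Corank 2; j^3 = (s + 2*t)^3 is a perfect cube, so E-series; the 5-jet and mu = 8 give E_8.

E_8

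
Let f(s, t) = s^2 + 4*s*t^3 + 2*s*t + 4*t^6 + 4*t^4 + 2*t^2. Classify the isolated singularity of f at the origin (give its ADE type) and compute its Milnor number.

Type A_{1}, Milnor number mu = 1.

The Hessian of f at 0 has rank 2. Corank 0: nondegenerate Morse point, so A_1.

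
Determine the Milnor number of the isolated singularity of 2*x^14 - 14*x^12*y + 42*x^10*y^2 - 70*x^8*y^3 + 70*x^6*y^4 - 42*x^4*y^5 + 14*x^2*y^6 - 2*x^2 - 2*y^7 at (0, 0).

6

The Hessian of f at 0 has rank 1. Corank 1: A-series; mu = 6 gives A_6.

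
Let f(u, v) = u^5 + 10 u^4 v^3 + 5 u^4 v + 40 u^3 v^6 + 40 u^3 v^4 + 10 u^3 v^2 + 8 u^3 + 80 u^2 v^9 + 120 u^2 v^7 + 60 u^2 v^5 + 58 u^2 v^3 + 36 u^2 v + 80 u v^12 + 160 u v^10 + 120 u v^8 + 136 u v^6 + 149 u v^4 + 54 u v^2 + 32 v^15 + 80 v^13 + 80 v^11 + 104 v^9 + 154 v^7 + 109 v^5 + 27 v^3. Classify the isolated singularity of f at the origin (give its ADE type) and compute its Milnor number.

The Hessian of f at 0 is [[0, 0], [0, 0]] with rank 0, so corank 2. A Groebner basis of the Jacobian ideal J(f) in C{u,v} is {-11*u^2/4 + u*v^3 - 33*u*v/4 - 99*v^2/16, 2*u^2 + 6*u*v + v^4 + 9*v^2/2, u^3 - 27*u*v^2/4 - 27*v^3/4, u^2*v + 3*u*v^2 + 9*v^3/4}; counting standard monomials gives mu = 8. Corank 2; j^3 = (2*u + 3*v)^3 is a perfect cube, so E-series; the 5-jet and mu = 8 give E_8.

Type E8, Milnor number mu = 8.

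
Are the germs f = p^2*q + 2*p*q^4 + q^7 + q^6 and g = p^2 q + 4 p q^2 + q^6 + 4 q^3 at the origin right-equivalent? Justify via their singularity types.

Yes.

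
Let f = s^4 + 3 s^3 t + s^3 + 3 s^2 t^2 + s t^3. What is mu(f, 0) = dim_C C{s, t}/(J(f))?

The Hessian of f at 0 is [[0, 0], [0, 0]] with rank 0, so corank 2. A Groebner basis of the Jacobian ideal J(f) in C{s,t} is {3*s^2 + t^4 + t^3, s^3, s^2*t - s^2 - t^3/3, 2*s^2 + s*t^2 + 2*t^3/3}; counting standard monomials gives mu = 7. Corank 2; j^3 = s^3 is a perfect cube, so E-series; the 4-jet and mu = 7 give E_7.

7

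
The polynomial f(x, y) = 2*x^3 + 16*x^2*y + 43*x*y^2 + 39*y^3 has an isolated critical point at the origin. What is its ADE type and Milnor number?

The Hessian of f at 0 is [[0, 0], [0, 0]] with rank 0, so corank 2. A Groebner basis of the Jacobian ideal J(f) in C{x,y} is {y^3, x^2 - 23*y^2/2, x*y + 7*y^2/2}; counting standard monomials gives mu = 4. Corank 2; j^3 = (x + 3*y)*(2*x^2 + 10*x*y + 13*y^2) splits into three distinct lines over C (the quadratic factor has nonzero discriminant), so D_4.

Type D_4, Milnor number mu = 4.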